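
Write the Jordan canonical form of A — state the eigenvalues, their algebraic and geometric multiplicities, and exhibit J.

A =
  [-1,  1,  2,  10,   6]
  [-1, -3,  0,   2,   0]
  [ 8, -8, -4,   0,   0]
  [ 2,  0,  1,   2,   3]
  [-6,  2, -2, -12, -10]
J_2(-4) ⊕ J_1(-4) ⊕ J_2(-2)

The characteristic polynomial is
  det(x·I − A) = x^5 + 16*x^4 + 100*x^3 + 304*x^2 + 448*x + 256 = (x + 2)^2*(x + 4)^3

Eigenvalues and multiplicities (the geometric multiplicity of λ is n − rank(A − λI), which equals the number of Jordan blocks for λ):
  λ = -4: algebraic multiplicity = 3, geometric multiplicity = 2
  λ = -2: algebraic multiplicity = 2, geometric multiplicity = 1

Determining the block sizes for each eigenvalue:
  λ = -4: 2 blocks summing to 3 forces exactly one block of size 2 and the rest size 1 → block sizes [2, 1]
  λ = -2: one block (gm = 1), so the single block has size am = 2 → block sizes [2]

Assembling the blocks gives a Jordan form
J =
  [-4,  1,  0,  0,  0]
  [ 0, -4,  0,  0,  0]
  [ 0,  0, -4,  0,  0]
  [ 0,  0,  0, -2,  1]
  [ 0,  0,  0,  0, -2]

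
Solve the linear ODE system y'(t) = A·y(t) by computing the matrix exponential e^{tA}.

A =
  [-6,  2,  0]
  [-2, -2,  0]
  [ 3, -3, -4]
e^{tA} =
  [-2*t*exp(-4*t) + exp(-4*t), 2*t*exp(-4*t), 0]
  [-2*t*exp(-4*t), 2*t*exp(-4*t) + exp(-4*t), 0]
  [3*t*exp(-4*t), -3*t*exp(-4*t), exp(-4*t)]

Strategy: write A = P · J · P⁻¹ where J is a Jordan canonical form, so e^{tA} = P · e^{tJ} · P⁻¹, and e^{tJ} can be computed block-by-block.

A has Jordan form
J =
  [-4,  1,  0]
  [ 0, -4,  0]
  [ 0,  0, -4]
(up to reordering of blocks).

Per-block formulas:
  For a 2×2 Jordan block J_2(-4): exp(t · J_2(-4)) = e^(-4t)·(I + t·N), where N is the 2×2 nilpotent shift.
  For a 1×1 block at λ = -4: exp(t · [-4]) = [e^(-4t)].

After assembling e^{tJ} and conjugating by P, we get:

e^{tA} =
  [-2*t*exp(-4*t) + exp(-4*t), 2*t*exp(-4*t), 0]
  [-2*t*exp(-4*t), 2*t*exp(-4*t) + exp(-4*t), 0]
  [3*t*exp(-4*t), -3*t*exp(-4*t), exp(-4*t)]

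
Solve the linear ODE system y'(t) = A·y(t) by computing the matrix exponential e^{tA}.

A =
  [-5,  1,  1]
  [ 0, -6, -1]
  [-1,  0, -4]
e^{tA} =
  [-t^2*exp(-5*t)/2 + exp(-5*t), -t^2*exp(-5*t)/2 + t*exp(-5*t), t*exp(-5*t)]
  [t^2*exp(-5*t)/2, t^2*exp(-5*t)/2 - t*exp(-5*t) + exp(-5*t), -t*exp(-5*t)]
  [-t^2*exp(-5*t)/2 - t*exp(-5*t), -t^2*exp(-5*t)/2, t*exp(-5*t) + exp(-5*t)]

Strategy: write A = P · J · P⁻¹ where J is a Jordan canonical form, so e^{tA} = P · e^{tJ} · P⁻¹, and e^{tJ} can be computed block-by-block.

A has Jordan form
J =
  [-5,  1,  0]
  [ 0, -5,  1]
  [ 0,  0, -5]
(up to reordering of blocks).

Per-block formulas:
  For a 3×3 Jordan block J_3(-5): exp(t · J_3(-5)) = e^(-5t)·(I + t·N + (t^2/2)·N^2), where N is the 3×3 nilpotent shift.

After assembling e^{tJ} and conjugating by P, we get:

e^{tA} =
  [-t^2*exp(-5*t)/2 + exp(-5*t), -t^2*exp(-5*t)/2 + t*exp(-5*t), t*exp(-5*t)]
  [t^2*exp(-5*t)/2, t^2*exp(-5*t)/2 - t*exp(-5*t) + exp(-5*t), -t*exp(-5*t)]
  [-t^2*exp(-5*t)/2 - t*exp(-5*t), -t^2*exp(-5*t)/2, t*exp(-5*t) + exp(-5*t)]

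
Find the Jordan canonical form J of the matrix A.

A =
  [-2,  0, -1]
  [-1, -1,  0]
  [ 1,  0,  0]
J_3(-1)

The characteristic polynomial is
  det(x·I − A) = x^3 + 3*x^2 + 3*x + 1 = (x + 1)^3

Eigenvalues and multiplicities (the geometric multiplicity of λ is n − rank(A − λI), which equals the number of Jordan blocks for λ):
  λ = -1: algebraic multiplicity = 3, geometric multiplicity = 1

Determining the block sizes for each eigenvalue:
  λ = -1: one block (gm = 1), so the single block has size am = 3 → block sizes [3]

Assembling the blocks gives a Jordan form
J =
  [-1,  1,  0]
  [ 0, -1,  1]
  [ 0,  0, -1]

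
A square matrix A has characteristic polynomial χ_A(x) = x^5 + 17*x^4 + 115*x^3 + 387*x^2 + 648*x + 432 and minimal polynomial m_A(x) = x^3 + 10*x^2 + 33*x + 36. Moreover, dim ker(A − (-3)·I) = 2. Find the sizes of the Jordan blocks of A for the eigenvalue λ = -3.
Block sizes for λ = -3: [2, 1]

Step 1 — from the characteristic polynomial, algebraic multiplicity of λ = -3 is 3. From dim ker(A − (-3)·I) = 2, there are exactly 2 Jordan blocks for λ = -3.
Step 2 — from the minimal polynomial, the factor (x + 3)^2 tells us the largest block for λ = -3 has size 2.
Step 3 — with total size 3, 2 blocks, and largest block 2, the block sizes (in nonincreasing order) are [2, 1].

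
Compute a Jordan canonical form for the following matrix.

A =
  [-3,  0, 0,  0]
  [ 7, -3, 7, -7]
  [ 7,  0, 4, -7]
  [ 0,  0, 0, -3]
J_1(-3) ⊕ J_1(-3) ⊕ J_1(-3) ⊕ J_1(4)

The characteristic polynomial is
  det(x·I − A) = x^4 + 5*x^3 - 9*x^2 - 81*x - 108 = (x - 4)*(x + 3)^3

Eigenvalues and multiplicities (the geometric multiplicity of λ is n − rank(A − λI), which equals the number of Jordan blocks for λ):
  λ = -3: algebraic multiplicity = 3, geometric multiplicity = 3
  λ = 4: algebraic multiplicity = 1, geometric multiplicity = 1

Determining the block sizes for each eigenvalue:
  λ = -3: gm = am = 3, so every block has size 1 → block sizes [1, 1, 1]
  λ = 4: one block (gm = 1), so the single block has size am = 1 → block sizes [1]

Assembling the blocks gives a Jordan form
J =
  [-3,  0,  0, 0]
  [ 0, -3,  0, 0]
  [ 0,  0, -3, 0]
  [ 0,  0,  0, 4]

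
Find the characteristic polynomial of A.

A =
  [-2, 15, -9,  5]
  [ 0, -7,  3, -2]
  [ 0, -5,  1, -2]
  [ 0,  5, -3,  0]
x^4 + 8*x^3 + 24*x^2 + 32*x + 16

Expanding det(x·I − A) (e.g. by cofactor expansion or by noting that A is similar to its Jordan form J, which has the same characteristic polynomial as A) gives
  χ_A(x) = x^4 + 8*x^3 + 24*x^2 + 32*x + 16
which factors as (x + 2)^4. The eigenvalues (with algebraic multiplicities) are λ = -2 with multiplicity 4.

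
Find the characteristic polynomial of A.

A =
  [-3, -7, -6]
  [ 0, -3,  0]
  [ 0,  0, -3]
x^3 + 9*x^2 + 27*x + 27

Expanding det(x·I − A) (e.g. by cofactor expansion or by noting that A is similar to its Jordan form J, which has the same characteristic polynomial as A) gives
  χ_A(x) = x^3 + 9*x^2 + 27*x + 27
which factors as (x + 3)^3. The eigenvalues (with algebraic multiplicities) are λ = -3 with multiplicity 3.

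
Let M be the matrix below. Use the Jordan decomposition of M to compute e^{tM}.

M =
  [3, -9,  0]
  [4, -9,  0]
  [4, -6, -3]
e^{tM} =
  [6*t*exp(-3*t) + exp(-3*t), -9*t*exp(-3*t), 0]
  [4*t*exp(-3*t), -6*t*exp(-3*t) + exp(-3*t), 0]
  [4*t*exp(-3*t), -6*t*exp(-3*t), exp(-3*t)]

Strategy: write M = P · J · P⁻¹ where J is a Jordan canonical form, so e^{tM} = P · e^{tJ} · P⁻¹, and e^{tJ} can be computed block-by-block.

M has Jordan form
J =
  [-3,  1,  0]
  [ 0, -3,  0]
  [ 0,  0, -3]
(up to reordering of blocks).

Per-block formulas:
  For a 1×1 block at λ = -3: exp(t · [-3]) = [e^(-3t)].
  For a 2×2 Jordan block J_2(-3): exp(t · J_2(-3)) = e^(-3t)·(I + t·N), where N is the 2×2 nilpotent shift.

After assembling e^{tJ} and conjugating by P, we get:

e^{tM} =
  [6*t*exp(-3*t) + exp(-3*t), -9*t*exp(-3*t), 0]
  [4*t*exp(-3*t), -6*t*exp(-3*t) + exp(-3*t), 0]
  [4*t*exp(-3*t), -6*t*exp(-3*t), exp(-3*t)]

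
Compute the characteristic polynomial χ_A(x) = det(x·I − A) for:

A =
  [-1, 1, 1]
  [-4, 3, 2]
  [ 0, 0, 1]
x^3 - 3*x^2 + 3*x - 1

Expanding det(x·I − A) (e.g. by cofactor expansion or by noting that A is similar to its Jordan form J, which has the same characteristic polynomial as A) gives
  χ_A(x) = x^3 - 3*x^2 + 3*x - 1
which factors as (x - 1)^3. The eigenvalues (with algebraic multiplicities) are λ = 1 with multiplicity 3.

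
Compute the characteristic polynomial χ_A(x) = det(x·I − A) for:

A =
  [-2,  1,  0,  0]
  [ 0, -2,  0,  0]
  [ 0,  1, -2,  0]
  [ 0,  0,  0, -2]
x^4 + 8*x^3 + 24*x^2 + 32*x + 16

Expanding det(x·I − A) (e.g. by cofactor expansion or by noting that A is similar to its Jordan form J, which has the same characteristic polynomial as A) gives
  χ_A(x) = x^4 + 8*x^3 + 24*x^2 + 32*x + 16
which factors as (x + 2)^4. The eigenvalues (with algebraic multiplicities) are λ = -2 with multiplicity 4.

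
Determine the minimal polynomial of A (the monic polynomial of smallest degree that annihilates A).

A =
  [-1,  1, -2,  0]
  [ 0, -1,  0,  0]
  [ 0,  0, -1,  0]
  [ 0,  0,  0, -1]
x^2 + 2*x + 1

The characteristic polynomial is χ_A(x) = (x + 1)^4, so the eigenvalues are known. The minimal polynomial is
  m_A(x) = Π_λ (x − λ)^{k_λ}
where k_λ is the size of the *largest* Jordan block for λ (equivalently, the smallest k with (A − λI)^k v = 0 for every generalised eigenvector v of λ).

  λ = -1: largest Jordan block has size 2, contributing (x + 1)^2

So m_A(x) = (x + 1)^2 = x^2 + 2*x + 1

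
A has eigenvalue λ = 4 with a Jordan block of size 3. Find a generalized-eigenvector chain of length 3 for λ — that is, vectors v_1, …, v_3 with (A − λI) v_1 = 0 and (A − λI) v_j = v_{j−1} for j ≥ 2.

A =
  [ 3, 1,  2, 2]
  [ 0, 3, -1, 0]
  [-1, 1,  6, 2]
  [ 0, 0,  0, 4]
A Jordan chain for λ = 4 of length 3:
v_1 = (-1, 1, -1, 0)ᵀ
v_2 = (-1, 0, -1, 0)ᵀ
v_3 = (1, 0, 0, 0)ᵀ

Let N = A − (4)·I. We want v_3 with N^3 v_3 = 0 but N^2 v_3 ≠ 0; then v_{j-1} := N · v_j for j = 3, …, 2.

Pick v_3 = (1, 0, 0, 0)ᵀ.
Then v_2 = N · v_3 = (-1, 0, -1, 0)ᵀ.
Then v_1 = N · v_2 = (-1, 1, -1, 0)ᵀ.

Sanity check: (A − (4)·I) v_1 = (0, 0, 0, 0)ᵀ = 0. ✓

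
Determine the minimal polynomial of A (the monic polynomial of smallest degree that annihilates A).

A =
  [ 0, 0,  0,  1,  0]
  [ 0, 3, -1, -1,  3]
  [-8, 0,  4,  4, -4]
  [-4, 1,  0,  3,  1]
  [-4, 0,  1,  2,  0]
x^3 - 6*x^2 + 12*x - 8

The characteristic polynomial is χ_A(x) = (x - 2)^5, so the eigenvalues are known. The minimal polynomial is
  m_A(x) = Π_λ (x − λ)^{k_λ}
where k_λ is the size of the *largest* Jordan block for λ (equivalently, the smallest k with (A − λI)^k v = 0 for every generalised eigenvector v of λ).

  λ = 2: largest Jordan block has size 3, contributing (x − 2)^3

So m_A(x) = (x - 2)^3 = x^3 - 6*x^2 + 12*x - 8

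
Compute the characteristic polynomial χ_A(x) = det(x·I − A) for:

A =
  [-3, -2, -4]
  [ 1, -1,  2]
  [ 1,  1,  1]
x^3 + 3*x^2 + 3*x + 1

Expanding det(x·I − A) (e.g. by cofactor expansion or by noting that A is similar to its Jordan form J, which has the same characteristic polynomial as A) gives
  χ_A(x) = x^3 + 3*x^2 + 3*x + 1
which factors as (x + 1)^3. The eigenvalues (with algebraic multiplicities) are λ = -1 with multiplicity 3.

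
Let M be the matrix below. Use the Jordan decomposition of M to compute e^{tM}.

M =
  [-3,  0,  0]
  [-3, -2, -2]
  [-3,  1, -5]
e^{tM} =
  [exp(-3*t), 0, 0]
  [-3*exp(-3*t) + 3*exp(-4*t), 2*exp(-3*t) - exp(-4*t), -2*exp(-3*t) + 2*exp(-4*t)]
  [-3*exp(-3*t) + 3*exp(-4*t), exp(-3*t) - exp(-4*t), -exp(-3*t) + 2*exp(-4*t)]

Strategy: write M = P · J · P⁻¹ where J is a Jordan canonical form, so e^{tM} = P · e^{tJ} · P⁻¹, and e^{tJ} can be computed block-by-block.

M has Jordan form
J =
  [-4,  0,  0]
  [ 0, -3,  0]
  [ 0,  0, -3]
(up to reordering of blocks).

Per-block formulas:
  For a 1×1 block at λ = -3: exp(t · [-3]) = [e^(-3t)].
  For a 1×1 block at λ = -4: exp(t · [-4]) = [e^(-4t)].

After assembling e^{tJ} and conjugating by P, we get:

e^{tM} =
  [exp(-3*t), 0, 0]
  [-3*exp(-3*t) + 3*exp(-4*t), 2*exp(-3*t) - exp(-4*t), -2*exp(-3*t) + 2*exp(-4*t)]
  [-3*exp(-3*t) + 3*exp(-4*t), exp(-3*t) - exp(-4*t), -exp(-3*t) + 2*exp(-4*t)]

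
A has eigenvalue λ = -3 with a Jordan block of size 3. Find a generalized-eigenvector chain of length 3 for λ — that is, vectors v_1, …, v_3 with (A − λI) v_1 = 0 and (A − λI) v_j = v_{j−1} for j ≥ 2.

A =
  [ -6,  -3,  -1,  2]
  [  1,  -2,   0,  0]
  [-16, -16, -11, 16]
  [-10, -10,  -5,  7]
A Jordan chain for λ = -3 of length 3:
v_1 = (2, -2, 0, 0)ᵀ
v_2 = (-3, 1, -16, -10)ᵀ
v_3 = (1, 0, 0, 0)ᵀ

Let N = A − (-3)·I. We want v_3 with N^3 v_3 = 0 but N^2 v_3 ≠ 0; then v_{j-1} := N · v_j for j = 3, …, 2.

Pick v_3 = (1, 0, 0, 0)ᵀ.
Then v_2 = N · v_3 = (-3, 1, -16, -10)ᵀ.
Then v_1 = N · v_2 = (2, -2, 0, 0)ᵀ.

Sanity check: (A − (-3)·I) v_1 = (0, 0, 0, 0)ᵀ = 0. ✓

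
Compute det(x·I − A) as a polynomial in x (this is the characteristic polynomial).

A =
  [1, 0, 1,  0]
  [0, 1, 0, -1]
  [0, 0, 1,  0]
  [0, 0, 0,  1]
x^4 - 4*x^3 + 6*x^2 - 4*x + 1

Expanding det(x·I − A) (e.g. by cofactor expansion or by noting that A is similar to its Jordan form J, which has the same characteristic polynomial as A) gives
  χ_A(x) = x^4 - 4*x^3 + 6*x^2 - 4*x + 1
which factors as (x - 1)^4. The eigenvalues (with algebraic multiplicities) are λ = 1 with multiplicity 4.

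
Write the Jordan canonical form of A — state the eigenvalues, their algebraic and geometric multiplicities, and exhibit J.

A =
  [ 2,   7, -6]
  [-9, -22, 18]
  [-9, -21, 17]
J_2(-1) ⊕ J_1(-1)

The characteristic polynomial is
  det(x·I − A) = x^3 + 3*x^2 + 3*x + 1 = (x + 1)^3

Eigenvalues and multiplicities (the geometric multiplicity of λ is n − rank(A − λI), which equals the number of Jordan blocks for λ):
  λ = -1: algebraic multiplicity = 3, geometric multiplicity = 2

Determining the block sizes for each eigenvalue:
  λ = -1: 2 blocks summing to 3 forces exactly one block of size 2 and the rest size 1 → block sizes [2, 1]

Assembling the blocks gives a Jordan form
J =
  [-1,  1,  0]
  [ 0, -1,  0]
  [ 0,  0, -1]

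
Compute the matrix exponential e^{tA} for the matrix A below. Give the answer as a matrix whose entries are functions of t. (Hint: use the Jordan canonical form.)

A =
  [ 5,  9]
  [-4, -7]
e^{tA} =
  [6*t*exp(-t) + exp(-t), 9*t*exp(-t)]
  [-4*t*exp(-t), -6*t*exp(-t) + exp(-t)]

Strategy: write A = P · J · P⁻¹ where J is a Jordan canonical form, so e^{tA} = P · e^{tJ} · P⁻¹, and e^{tJ} can be computed block-by-block.

A has Jordan form
J =
  [-1,  1]
  [ 0, -1]
(up to reordering of blocks).

Per-block formulas:
  For a 2×2 Jordan block J_2(-1): exp(t · J_2(-1)) = e^(-1t)·(I + t·N), where N is the 2×2 nilpotent shift.

After assembling e^{tJ} and conjugating by P, we get:

e^{tA} =
  [6*t*exp(-t) + exp(-t), 9*t*exp(-t)]
  [-4*t*exp(-t), -6*t*exp(-t) + exp(-t)]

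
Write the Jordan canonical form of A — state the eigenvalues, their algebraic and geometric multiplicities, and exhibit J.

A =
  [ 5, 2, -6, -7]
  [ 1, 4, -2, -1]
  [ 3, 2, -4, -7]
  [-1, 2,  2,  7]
J_2(2) ⊕ J_1(2) ⊕ J_1(6)

The characteristic polynomial is
  det(x·I − A) = x^4 - 12*x^3 + 48*x^2 - 80*x + 48 = (x - 6)*(x - 2)^3

Eigenvalues and multiplicities (the geometric multiplicity of λ is n − rank(A − λI), which equals the number of Jordan blocks for λ):
  λ = 2: algebraic multiplicity = 3, geometric multiplicity = 2
  λ = 6: algebraic multiplicity = 1, geometric multiplicity = 1

Determining the block sizes for each eigenvalue:
  λ = 2: 2 blocks summing to 3 forces exactly one block of size 2 and the rest size 1 → block sizes [2, 1]
  λ = 6: one block (gm = 1), so the single block has size am = 1 → block sizes [1]

Assembling the blocks gives a Jordan form
J =
  [2, 1, 0, 0]
  [0, 2, 0, 0]
  [0, 0, 2, 0]
  [0, 0, 0, 6]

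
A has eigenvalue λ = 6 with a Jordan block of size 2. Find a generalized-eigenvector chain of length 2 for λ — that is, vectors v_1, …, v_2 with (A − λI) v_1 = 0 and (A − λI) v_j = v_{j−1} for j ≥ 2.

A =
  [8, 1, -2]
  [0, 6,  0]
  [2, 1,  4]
A Jordan chain for λ = 6 of length 2:
v_1 = (2, 0, 2)ᵀ
v_2 = (1, 0, 0)ᵀ

Let N = A − (6)·I. We want v_2 with N^2 v_2 = 0 but N^1 v_2 ≠ 0; then v_{j-1} := N · v_j for j = 2, …, 2.

Pick v_2 = (1, 0, 0)ᵀ.
Then v_1 = N · v_2 = (2, 0, 2)ᵀ.

Sanity check: (A − (6)·I) v_1 = (0, 0, 0)ᵀ = 0. ✓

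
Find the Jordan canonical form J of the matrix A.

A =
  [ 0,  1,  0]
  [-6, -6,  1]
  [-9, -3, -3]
J_3(-3)

The characteristic polynomial is
  det(x·I − A) = x^3 + 9*x^2 + 27*x + 27 = (x + 3)^3

Eigenvalues and multiplicities (the geometric multiplicity of λ is n − rank(A − λI), which equals the number of Jordan blocks for λ):
  λ = -3: algebraic multiplicity = 3, geometric multiplicity = 1

Determining the block sizes for each eigenvalue:
  λ = -3: one block (gm = 1), so the single block has size am = 3 → block sizes [3]

Assembling the blocks gives a Jordan form
J =
  [-3,  1,  0]
  [ 0, -3,  1]
  [ 0,  0, -3]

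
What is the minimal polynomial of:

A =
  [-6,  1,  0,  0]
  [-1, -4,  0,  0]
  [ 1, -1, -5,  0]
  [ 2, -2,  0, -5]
x^2 + 10*x + 25

The characteristic polynomial is χ_A(x) = (x + 5)^4, so the eigenvalues are known. The minimal polynomial is
  m_A(x) = Π_λ (x − λ)^{k_λ}
where k_λ is the size of the *largest* Jordan block for λ (equivalently, the smallest k with (A − λI)^k v = 0 for every generalised eigenvector v of λ).

  λ = -5: largest Jordan block has size 2, contributing (x + 5)^2

So m_A(x) = (x + 5)^2 = x^2 + 10*x + 25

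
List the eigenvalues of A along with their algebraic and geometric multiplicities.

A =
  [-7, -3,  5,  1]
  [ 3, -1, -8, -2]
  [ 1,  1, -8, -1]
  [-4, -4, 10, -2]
λ = -5: alg = 2, geom = 1; λ = -4: alg = 2, geom = 1

Step 1 — factor the characteristic polynomial to read off the algebraic multiplicities:
  χ_A(x) = (x + 4)^2*(x + 5)^2

Step 2 — compute geometric multiplicities via the rank-nullity identity g(λ) = n − rank(A − λI):
  rank(A − (-5)·I) = 3, so dim ker(A − (-5)·I) = n − 3 = 1
  rank(A − (-4)·I) = 3, so dim ker(A − (-4)·I) = n − 3 = 1

Summary:
  λ = -5: algebraic multiplicity = 2, geometric multiplicity = 1
  λ = -4: algebraic multiplicity = 2, geometric multiplicity = 1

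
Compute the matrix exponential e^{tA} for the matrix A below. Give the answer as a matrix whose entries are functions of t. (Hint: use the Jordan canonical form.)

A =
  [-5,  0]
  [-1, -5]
e^{tA} =
  [exp(-5*t), 0]
  [-t*exp(-5*t), exp(-5*t)]

Strategy: write A = P · J · P⁻¹ where J is a Jordan canonical form, so e^{tA} = P · e^{tJ} · P⁻¹, and e^{tJ} can be computed block-by-block.

A has Jordan form
J =
  [-5,  1]
  [ 0, -5]
(up to reordering of blocks).

Per-block formulas:
  For a 2×2 Jordan block J_2(-5): exp(t · J_2(-5)) = e^(-5t)·(I + t·N), where N is the 2×2 nilpotent shift.

After assembling e^{tJ} and conjugating by P, we get:

e^{tA} =
  [exp(-5*t), 0]
  [-t*exp(-5*t), exp(-5*t)]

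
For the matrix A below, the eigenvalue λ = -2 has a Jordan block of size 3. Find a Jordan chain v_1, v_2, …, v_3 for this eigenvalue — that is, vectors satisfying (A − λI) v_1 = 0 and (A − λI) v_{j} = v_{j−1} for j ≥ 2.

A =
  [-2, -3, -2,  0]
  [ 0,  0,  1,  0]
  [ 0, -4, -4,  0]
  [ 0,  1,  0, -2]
A Jordan chain for λ = -2 of length 3:
v_1 = (2, 0, 0, 2)ᵀ
v_2 = (-3, 2, -4, 1)ᵀ
v_3 = (0, 1, 0, 0)ᵀ

Let N = A − (-2)·I. We want v_3 with N^3 v_3 = 0 but N^2 v_3 ≠ 0; then v_{j-1} := N · v_j for j = 3, …, 2.

Pick v_3 = (0, 1, 0, 0)ᵀ.
Then v_2 = N · v_3 = (-3, 2, -4, 1)ᵀ.
Then v_1 = N · v_2 = (2, 0, 0, 2)ᵀ.

Sanity check: (A − (-2)·I) v_1 = (0, 0, 0, 0)ᵀ = 0. ✓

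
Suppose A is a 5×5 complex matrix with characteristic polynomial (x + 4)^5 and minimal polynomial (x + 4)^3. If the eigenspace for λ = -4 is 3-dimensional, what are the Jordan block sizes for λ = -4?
Block sizes for λ = -4: [3, 1, 1]

Step 1 — from the characteristic polynomial, algebraic multiplicity of λ = -4 is 5. From dim ker(A − (-4)·I) = 3, there are exactly 3 Jordan blocks for λ = -4.
Step 2 — from the minimal polynomial, the factor (x + 4)^3 tells us the largest block for λ = -4 has size 3.
Step 3 — with total size 5, 3 blocks, and largest block 3, the block sizes (in nonincreasing order) are [3, 1, 1].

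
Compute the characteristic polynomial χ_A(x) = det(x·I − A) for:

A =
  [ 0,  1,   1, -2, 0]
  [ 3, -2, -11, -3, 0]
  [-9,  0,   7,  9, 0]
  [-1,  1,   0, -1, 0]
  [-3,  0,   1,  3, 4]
x^5 - 8*x^4 + 4*x^3 + 80*x^2 - 64*x - 256

Expanding det(x·I − A) (e.g. by cofactor expansion or by noting that A is similar to its Jordan form J, which has the same characteristic polynomial as A) gives
  χ_A(x) = x^5 - 8*x^4 + 4*x^3 + 80*x^2 - 64*x - 256
which factors as (x - 4)^3*(x + 2)^2. The eigenvalues (with algebraic multiplicities) are λ = -2 with multiplicity 2, λ = 4 with multiplicity 3.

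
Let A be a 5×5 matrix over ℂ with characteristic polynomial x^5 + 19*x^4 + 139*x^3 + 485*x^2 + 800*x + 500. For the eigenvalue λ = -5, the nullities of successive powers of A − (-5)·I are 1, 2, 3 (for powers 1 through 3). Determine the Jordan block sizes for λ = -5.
Block sizes for λ = -5: [3]

From the dimensions of kernels of powers, the number of Jordan blocks of size at least j is d_j − d_{j−1} where d_j = dim ker(N^j) (with d_0 = 0). Computing the differences gives [1, 1, 1].
The number of blocks of size exactly k is (#blocks of size ≥ k) − (#blocks of size ≥ k + 1), so the partition is: 1 block(s) of size 3.
In nonincreasing order the block sizes are [3].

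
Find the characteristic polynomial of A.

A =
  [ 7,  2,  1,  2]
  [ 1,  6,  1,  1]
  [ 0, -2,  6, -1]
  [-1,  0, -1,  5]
x^4 - 24*x^3 + 216*x^2 - 864*x + 1296

Expanding det(x·I − A) (e.g. by cofactor expansion or by noting that A is similar to its Jordan form J, which has the same characteristic polynomial as A) gives
  χ_A(x) = x^4 - 24*x^3 + 216*x^2 - 864*x + 1296
which factors as (x - 6)^4. The eigenvalues (with algebraic multiplicities) are λ = 6 with multiplicity 4.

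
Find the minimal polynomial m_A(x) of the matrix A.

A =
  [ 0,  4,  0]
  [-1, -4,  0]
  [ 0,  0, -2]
x^2 + 4*x + 4

The characteristic polynomial is χ_A(x) = (x + 2)^3, so the eigenvalues are known. The minimal polynomial is
  m_A(x) = Π_λ (x − λ)^{k_λ}
where k_λ is the size of the *largest* Jordan block for λ (equivalently, the smallest k with (A − λI)^k v = 0 for every generalised eigenvector v of λ).

  λ = -2: largest Jordan block has size 2, contributing (x + 2)^2

So m_A(x) = (x + 2)^2 = x^2 + 4*x + 4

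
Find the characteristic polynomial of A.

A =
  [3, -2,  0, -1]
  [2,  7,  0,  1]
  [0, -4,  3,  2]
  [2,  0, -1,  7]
x^4 - 20*x^3 + 150*x^2 - 500*x + 625

Expanding det(x·I − A) (e.g. by cofactor expansion or by noting that A is similar to its Jordan form J, which has the same characteristic polynomial as A) gives
  χ_A(x) = x^4 - 20*x^3 + 150*x^2 - 500*x + 625
which factors as (x - 5)^4. The eigenvalues (with algebraic multiplicities) are λ = 5 with multiplicity 4.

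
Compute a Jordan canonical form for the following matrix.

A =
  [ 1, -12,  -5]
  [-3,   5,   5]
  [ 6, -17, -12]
J_3(-2)

The characteristic polynomial is
  det(x·I − A) = x^3 + 6*x^2 + 12*x + 8 = (x + 2)^3

Eigenvalues and multiplicities (the geometric multiplicity of λ is n − rank(A − λI), which equals the number of Jordan blocks for λ):
  λ = -2: algebraic multiplicity = 3, geometric multiplicity = 1

Determining the block sizes for each eigenvalue:
  λ = -2: one block (gm = 1), so the single block has size am = 3 → block sizes [3]

Assembling the blocks gives a Jordan form
J =
  [-2,  1,  0]
  [ 0, -2,  1]
  [ 0,  0, -2]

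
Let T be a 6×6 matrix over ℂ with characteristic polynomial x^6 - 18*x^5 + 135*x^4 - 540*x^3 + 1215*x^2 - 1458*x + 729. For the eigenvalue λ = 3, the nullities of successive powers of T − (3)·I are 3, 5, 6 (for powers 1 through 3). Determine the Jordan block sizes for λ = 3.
Block sizes for λ = 3: [3, 2, 1]

From the dimensions of kernels of powers, the number of Jordan blocks of size at least j is d_j − d_{j−1} where d_j = dim ker(N^j) (with d_0 = 0). Computing the differences gives [3, 2, 1].
The number of blocks of size exactly k is (#blocks of size ≥ k) − (#blocks of size ≥ k + 1), so the partition is: 1 block(s) of size 1, 1 block(s) of size 2, 1 block(s) of size 3.
In nonincreasing order the block sizes are [3, 2, 1].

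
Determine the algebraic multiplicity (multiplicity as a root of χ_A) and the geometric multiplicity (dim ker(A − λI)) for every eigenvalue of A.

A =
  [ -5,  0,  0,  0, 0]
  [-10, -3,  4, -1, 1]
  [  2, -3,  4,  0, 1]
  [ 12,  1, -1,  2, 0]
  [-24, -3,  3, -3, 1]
λ = -5: alg = 1, geom = 1; λ = 1: alg = 4, geom = 2

Step 1 — factor the characteristic polynomial to read off the algebraic multiplicities:
  χ_A(x) = (x - 1)^4*(x + 5)

Step 2 — compute geometric multiplicities via the rank-nullity identity g(λ) = n − rank(A − λI):
  rank(A − (-5)·I) = 4, so dim ker(A − (-5)·I) = n − 4 = 1
  rank(A − (1)·I) = 3, so dim ker(A − (1)·I) = n − 3 = 2

Summary:
  λ = -5: algebraic multiplicity = 1, geometric multiplicity = 1
  λ = 1: algebraic multiplicity = 4, geometric multiplicity = 2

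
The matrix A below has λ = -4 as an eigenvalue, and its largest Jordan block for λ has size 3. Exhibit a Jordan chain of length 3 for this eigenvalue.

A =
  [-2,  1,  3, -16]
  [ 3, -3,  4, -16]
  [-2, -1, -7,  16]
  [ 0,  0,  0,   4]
A Jordan chain for λ = -4 of length 3:
v_1 = (1, 1, -1, 0)ᵀ
v_2 = (2, 3, -2, 0)ᵀ
v_3 = (1, 0, 0, 0)ᵀ

Let N = A − (-4)·I. We want v_3 with N^3 v_3 = 0 but N^2 v_3 ≠ 0; then v_{j-1} := N · v_j for j = 3, …, 2.

Pick v_3 = (1, 0, 0, 0)ᵀ.
Then v_2 = N · v_3 = (2, 3, -2, 0)ᵀ.
Then v_1 = N · v_2 = (1, 1, -1, 0)ᵀ.

Sanity check: (A − (-4)·I) v_1 = (0, 0, 0, 0)ᵀ = 0. ✓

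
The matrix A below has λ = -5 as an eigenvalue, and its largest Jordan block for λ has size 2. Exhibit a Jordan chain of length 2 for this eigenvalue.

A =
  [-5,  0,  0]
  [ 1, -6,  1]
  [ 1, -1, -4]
A Jordan chain for λ = -5 of length 2:
v_1 = (0, 1, 1)ᵀ
v_2 = (1, 0, 0)ᵀ

Let N = A − (-5)·I. We want v_2 with N^2 v_2 = 0 but N^1 v_2 ≠ 0; then v_{j-1} := N · v_j for j = 2, …, 2.

Pick v_2 = (1, 0, 0)ᵀ.
Then v_1 = N · v_2 = (0, 1, 1)ᵀ.

Sanity check: (A − (-5)·I) v_1 = (0, 0, 0)ᵀ = 0. ✓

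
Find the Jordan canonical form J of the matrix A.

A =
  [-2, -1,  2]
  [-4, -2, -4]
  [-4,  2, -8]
J_2(-4) ⊕ J_1(-4)

The characteristic polynomial is
  det(x·I − A) = x^3 + 12*x^2 + 48*x + 64 = (x + 4)^3

Eigenvalues and multiplicities (the geometric multiplicity of λ is n − rank(A − λI), which equals the number of Jordan blocks for λ):
  λ = -4: algebraic multiplicity = 3, geometric multiplicity = 2

Determining the block sizes for each eigenvalue:
  λ = -4: 2 blocks summing to 3 forces exactly one block of size 2 and the rest size 1 → block sizes [2, 1]

Assembling the blocks gives a Jordan form
J =
  [-4,  1,  0]
  [ 0, -4,  0]
  [ 0,  0, -4]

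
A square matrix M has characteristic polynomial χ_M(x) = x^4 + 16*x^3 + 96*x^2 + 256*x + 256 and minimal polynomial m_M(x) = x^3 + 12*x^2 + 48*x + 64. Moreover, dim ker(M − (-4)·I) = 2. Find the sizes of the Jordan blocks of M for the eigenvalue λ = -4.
Block sizes for λ = -4: [3, 1]

Step 1 — from the characteristic polynomial, algebraic multiplicity of λ = -4 is 4. From dim ker(M − (-4)·I) = 2, there are exactly 2 Jordan blocks for λ = -4.
Step 2 — from the minimal polynomial, the factor (x + 4)^3 tells us the largest block for λ = -4 has size 3.
Step 3 — with total size 4, 2 blocks, and largest block 3, the block sizes (in nonincreasing order) are [3, 1].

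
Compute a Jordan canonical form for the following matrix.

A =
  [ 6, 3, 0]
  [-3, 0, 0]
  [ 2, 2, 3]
J_2(3) ⊕ J_1(3)

The characteristic polynomial is
  det(x·I − A) = x^3 - 9*x^2 + 27*x - 27 = (x - 3)^3

Eigenvalues and multiplicities (the geometric multiplicity of λ is n − rank(A − λI), which equals the number of Jordan blocks for λ):
  λ = 3: algebraic multiplicity = 3, geometric multiplicity = 2

Determining the block sizes for each eigenvalue:
  λ = 3: 2 blocks summing to 3 forces exactly one block of size 2 and the rest size 1 → block sizes [2, 1]

Assembling the blocks gives a Jordan form
J =
  [3, 1, 0]
  [0, 3, 0]
  [0, 0, 3]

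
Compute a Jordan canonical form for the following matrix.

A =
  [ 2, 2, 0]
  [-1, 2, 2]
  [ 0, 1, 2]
J_3(2)

The characteristic polynomial is
  det(x·I − A) = x^3 - 6*x^2 + 12*x - 8 = (x - 2)^3

Eigenvalues and multiplicities (the geometric multiplicity of λ is n − rank(A − λI), which equals the number of Jordan blocks for λ):
  λ = 2: algebraic multiplicity = 3, geometric multiplicity = 1

Determining the block sizes for each eigenvalue:
  λ = 2: one block (gm = 1), so the single block has size am = 3 → block sizes [3]

Assembling the blocks gives a Jordan form
J =
  [2, 1, 0]
  [0, 2, 1]
  [0, 0, 2]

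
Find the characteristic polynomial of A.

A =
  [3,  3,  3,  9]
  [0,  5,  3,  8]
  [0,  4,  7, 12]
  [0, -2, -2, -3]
x^4 - 12*x^3 + 54*x^2 - 108*x + 81

Expanding det(x·I − A) (e.g. by cofactor expansion or by noting that A is similar to its Jordan form J, which has the same characteristic polynomial as A) gives
  χ_A(x) = x^4 - 12*x^3 + 54*x^2 - 108*x + 81
which factors as (x - 3)^4. The eigenvalues (with algebraic multiplicities) are λ = 3 with multiplicity 4.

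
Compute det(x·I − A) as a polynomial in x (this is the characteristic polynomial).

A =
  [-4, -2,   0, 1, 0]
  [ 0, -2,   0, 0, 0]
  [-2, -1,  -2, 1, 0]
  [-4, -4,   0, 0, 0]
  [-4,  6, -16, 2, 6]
x^5 + 2*x^4 - 24*x^3 - 112*x^2 - 176*x - 96

Expanding det(x·I − A) (e.g. by cofactor expansion or by noting that A is similar to its Jordan form J, which has the same characteristic polynomial as A) gives
  χ_A(x) = x^5 + 2*x^4 - 24*x^3 - 112*x^2 - 176*x - 96
which factors as (x - 6)*(x + 2)^4. The eigenvalues (with algebraic multiplicities) are λ = -2 with multiplicity 4, λ = 6 with multiplicity 1.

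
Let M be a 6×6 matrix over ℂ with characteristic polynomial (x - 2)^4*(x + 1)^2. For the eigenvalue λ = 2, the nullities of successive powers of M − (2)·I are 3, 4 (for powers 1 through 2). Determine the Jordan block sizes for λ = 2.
Block sizes for λ = 2: [2, 1, 1]

From the dimensions of kernels of powers, the number of Jordan blocks of size at least j is d_j − d_{j−1} where d_j = dim ker(N^j) (with d_0 = 0). Computing the differences gives [3, 1].
The number of blocks of size exactly k is (#blocks of size ≥ k) − (#blocks of size ≥ k + 1), so the partition is: 2 block(s) of size 1, 1 block(s) of size 2.
In nonincreasing order the block sizes are [2, 1, 1].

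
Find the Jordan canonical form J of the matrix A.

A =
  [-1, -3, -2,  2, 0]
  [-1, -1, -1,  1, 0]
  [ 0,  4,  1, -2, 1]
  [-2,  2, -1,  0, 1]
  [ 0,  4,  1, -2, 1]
J_3(0) ⊕ J_2(0)

The characteristic polynomial is
  det(x·I − A) = x^5

Eigenvalues and multiplicities (the geometric multiplicity of λ is n − rank(A − λI), which equals the number of Jordan blocks for λ):
  λ = 0: algebraic multiplicity = 5, geometric multiplicity = 2

Determining the block sizes for each eigenvalue:
  λ = 0: with am = 5 and gm = 2, the partition is not yet determined (e.g. several partitions of 5 into 2 parts exist). Let N = A − (0)·I. Computing rank(N^1) = 3, rank(N^2) = 1, rank(N^3) = 0; the number of blocks of size ≥ j is rank(N^{j−1}) − rank(N^j), giving [2, 2, 1]. So we have 1 block(s) of size 3, 1 block(s) of size 2 → block sizes [3, 2]

Assembling the blocks gives a Jordan form
J =
  [0, 1, 0, 0, 0]
  [0, 0, 1, 0, 0]
  [0, 0, 0, 0, 0]
  [0, 0, 0, 0, 1]
  [0, 0, 0, 0, 0]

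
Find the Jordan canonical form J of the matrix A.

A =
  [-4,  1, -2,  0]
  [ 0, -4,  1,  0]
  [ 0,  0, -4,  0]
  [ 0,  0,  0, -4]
J_3(-4) ⊕ J_1(-4)

The characteristic polynomial is
  det(x·I − A) = x^4 + 16*x^3 + 96*x^2 + 256*x + 256 = (x + 4)^4

Eigenvalues and multiplicities (the geometric multiplicity of λ is n − rank(A − λI), which equals the number of Jordan blocks for λ):
  λ = -4: algebraic multiplicity = 4, geometric multiplicity = 2

Determining the block sizes for each eigenvalue:
  λ = -4: with am = 4 and gm = 2, the partition is not yet determined (e.g. several partitions of 4 into 2 parts exist). Let N = A − (-4)·I. Computing rank(N^1) = 2, rank(N^2) = 1, rank(N^3) = 0; the number of blocks of size ≥ j is rank(N^{j−1}) − rank(N^j), giving [2, 1, 1]. So we have 1 block(s) of size 3, 1 block(s) of size 1 → block sizes [3, 1]

Assembling the blocks gives a Jordan form
J =
  [-4,  1,  0,  0]
  [ 0, -4,  1,  0]
  [ 0,  0, -4,  0]
  [ 0,  0,  0, -4]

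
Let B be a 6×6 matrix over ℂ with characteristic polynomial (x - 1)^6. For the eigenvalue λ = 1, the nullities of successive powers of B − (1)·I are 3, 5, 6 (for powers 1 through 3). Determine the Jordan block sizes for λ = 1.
Block sizes for λ = 1: [3, 2, 1]

From the dimensions of kernels of powers, the number of Jordan blocks of size at least j is d_j − d_{j−1} where d_j = dim ker(N^j) (with d_0 = 0). Computing the differences gives [3, 2, 1].
The number of blocks of size exactly k is (#blocks of size ≥ k) − (#blocks of size ≥ k + 1), so the partition is: 1 block(s) of size 1, 1 block(s) of size 2, 1 block(s) of size 3.
In nonincreasing order the block sizes are [3, 2, 1].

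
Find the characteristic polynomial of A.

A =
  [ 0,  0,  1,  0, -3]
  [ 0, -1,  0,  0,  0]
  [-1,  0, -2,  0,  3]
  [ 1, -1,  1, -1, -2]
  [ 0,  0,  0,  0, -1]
x^5 + 5*x^4 + 10*x^3 + 10*x^2 + 5*x + 1

Expanding det(x·I − A) (e.g. by cofactor expansion or by noting that A is similar to its Jordan form J, which has the same characteristic polynomial as A) gives
  χ_A(x) = x^5 + 5*x^4 + 10*x^3 + 10*x^2 + 5*x + 1
which factors as (x + 1)^5. The eigenvalues (with algebraic multiplicities) are λ = -1 with multiplicity 5.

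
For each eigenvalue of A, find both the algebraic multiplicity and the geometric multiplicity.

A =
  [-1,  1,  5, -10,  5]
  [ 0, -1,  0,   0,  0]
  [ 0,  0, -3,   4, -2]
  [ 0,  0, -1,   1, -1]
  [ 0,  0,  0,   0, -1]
λ = -1: alg = 5, geom = 3

Step 1 — factor the characteristic polynomial to read off the algebraic multiplicities:
  χ_A(x) = (x + 1)^5

Step 2 — compute geometric multiplicities via the rank-nullity identity g(λ) = n − rank(A − λI):
  rank(A − (-1)·I) = 2, so dim ker(A − (-1)·I) = n − 2 = 3

Summary:
  λ = -1: algebraic multiplicity = 5, geometric multiplicity = 3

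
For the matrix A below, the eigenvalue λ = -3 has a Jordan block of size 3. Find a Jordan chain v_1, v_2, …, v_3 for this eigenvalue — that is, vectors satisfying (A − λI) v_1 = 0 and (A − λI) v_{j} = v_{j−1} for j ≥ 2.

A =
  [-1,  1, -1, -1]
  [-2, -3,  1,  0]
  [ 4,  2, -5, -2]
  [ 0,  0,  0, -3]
A Jordan chain for λ = -3 of length 3:
v_1 = (-2, 0, -4, 0)ᵀ
v_2 = (2, -2, 4, 0)ᵀ
v_3 = (1, 0, 0, 0)ᵀ

Let N = A − (-3)·I. We want v_3 with N^3 v_3 = 0 but N^2 v_3 ≠ 0; then v_{j-1} := N · v_j for j = 3, …, 2.

Pick v_3 = (1, 0, 0, 0)ᵀ.
Then v_2 = N · v_3 = (2, -2, 4, 0)ᵀ.
Then v_1 = N · v_2 = (-2, 0, -4, 0)ᵀ.

Sanity check: (A − (-3)·I) v_1 = (0, 0, 0, 0)ᵀ = 0. ✓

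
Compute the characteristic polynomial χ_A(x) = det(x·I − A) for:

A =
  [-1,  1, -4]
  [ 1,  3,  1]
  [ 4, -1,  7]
x^3 - 9*x^2 + 27*x - 27

Expanding det(x·I − A) (e.g. by cofactor expansion or by noting that A is similar to its Jordan form J, which has the same characteristic polynomial as A) gives
  χ_A(x) = x^3 - 9*x^2 + 27*x - 27
which factors as (x - 3)^3. The eigenvalues (with algebraic multiplicities) are λ = 3 with multiplicity 3.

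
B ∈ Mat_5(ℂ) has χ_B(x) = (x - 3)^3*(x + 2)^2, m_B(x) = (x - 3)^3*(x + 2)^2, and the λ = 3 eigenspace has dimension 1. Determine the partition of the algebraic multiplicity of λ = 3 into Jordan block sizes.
Block sizes for λ = 3: [3]

Step 1 — from the characteristic polynomial, algebraic multiplicity of λ = 3 is 3. From dim ker(B − (3)·I) = 1, there are exactly 1 Jordan blocks for λ = 3.
Step 2 — from the minimal polynomial, the factor (x − 3)^3 tells us the largest block for λ = 3 has size 3.
Step 3 — with total size 3, 1 blocks, and largest block 3, the block sizes (in nonincreasing order) are [3].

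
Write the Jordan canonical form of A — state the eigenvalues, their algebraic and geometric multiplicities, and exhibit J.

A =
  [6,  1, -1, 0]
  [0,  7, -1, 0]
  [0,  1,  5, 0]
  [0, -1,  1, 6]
J_2(6) ⊕ J_1(6) ⊕ J_1(6)

The characteristic polynomial is
  det(x·I − A) = x^4 - 24*x^3 + 216*x^2 - 864*x + 1296 = (x - 6)^4

Eigenvalues and multiplicities (the geometric multiplicity of λ is n − rank(A − λI), which equals the number of Jordan blocks for λ):
  λ = 6: algebraic multiplicity = 4, geometric multiplicity = 3

Determining the block sizes for each eigenvalue:
  λ = 6: 3 blocks summing to 4 forces exactly one block of size 2 and the rest size 1 → block sizes [2, 1, 1]

Assembling the blocks gives a Jordan form
J =
  [6, 1, 0, 0]
  [0, 6, 0, 0]
  [0, 0, 6, 0]
  [0, 0, 0, 6]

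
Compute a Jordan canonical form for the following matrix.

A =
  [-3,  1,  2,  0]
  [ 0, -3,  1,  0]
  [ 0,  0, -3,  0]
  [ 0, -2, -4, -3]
J_3(-3) ⊕ J_1(-3)

The characteristic polynomial is
  det(x·I − A) = x^4 + 12*x^3 + 54*x^2 + 108*x + 81 = (x + 3)^4

Eigenvalues and multiplicities (the geometric multiplicity of λ is n − rank(A − λI), which equals the number of Jordan blocks for λ):
  λ = -3: algebraic multiplicity = 4, geometric multiplicity = 2

Determining the block sizes for each eigenvalue:
  λ = -3: with am = 4 and gm = 2, the partition is not yet determined (e.g. several partitions of 4 into 2 parts exist). Let N = A − (-3)·I. Computing rank(N^1) = 2, rank(N^2) = 1, rank(N^3) = 0; the number of blocks of size ≥ j is rank(N^{j−1}) − rank(N^j), giving [2, 1, 1]. So we have 1 block(s) of size 3, 1 block(s) of size 1 → block sizes [3, 1]

Assembling the blocks gives a Jordan form
J =
  [-3,  1,  0,  0]
  [ 0, -3,  1,  0]
  [ 0,  0, -3,  0]
  [ 0,  0,  0, -3]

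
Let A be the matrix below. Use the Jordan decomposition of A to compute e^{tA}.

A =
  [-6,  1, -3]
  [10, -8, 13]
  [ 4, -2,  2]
e^{tA} =
  [t^2*exp(-4*t) - 2*t*exp(-4*t) + exp(-4*t), t*exp(-4*t), t^2*exp(-4*t)/2 - 3*t*exp(-4*t)]
  [-4*t^2*exp(-4*t) + 10*t*exp(-4*t), -4*t*exp(-4*t) + exp(-4*t), -2*t^2*exp(-4*t) + 13*t*exp(-4*t)]
  [-2*t^2*exp(-4*t) + 4*t*exp(-4*t), -2*t*exp(-4*t), -t^2*exp(-4*t) + 6*t*exp(-4*t) + exp(-4*t)]

Strategy: write A = P · J · P⁻¹ where J is a Jordan canonical form, so e^{tA} = P · e^{tJ} · P⁻¹, and e^{tJ} can be computed block-by-block.

A has Jordan form
J =
  [-4,  1,  0]
  [ 0, -4,  1]
  [ 0,  0, -4]
(up to reordering of blocks).

Per-block formulas:
  For a 3×3 Jordan block J_3(-4): exp(t · J_3(-4)) = e^(-4t)·(I + t·N + (t^2/2)·N^2), where N is the 3×3 nilpotent shift.

After assembling e^{tJ} and conjugating by P, we get:

e^{tA} =
  [t^2*exp(-4*t) - 2*t*exp(-4*t) + exp(-4*t), t*exp(-4*t), t^2*exp(-4*t)/2 - 3*t*exp(-4*t)]
  [-4*t^2*exp(-4*t) + 10*t*exp(-4*t), -4*t*exp(-4*t) + exp(-4*t), -2*t^2*exp(-4*t) + 13*t*exp(-4*t)]
  [-2*t^2*exp(-4*t) + 4*t*exp(-4*t), -2*t*exp(-4*t), -t^2*exp(-4*t) + 6*t*exp(-4*t) + exp(-4*t)]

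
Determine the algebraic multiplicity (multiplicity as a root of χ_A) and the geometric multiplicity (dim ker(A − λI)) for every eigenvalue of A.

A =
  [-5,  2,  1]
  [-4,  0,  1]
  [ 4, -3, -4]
λ = -3: alg = 3, geom = 1

Step 1 — factor the characteristic polynomial to read off the algebraic multiplicities:
  χ_A(x) = (x + 3)^3

Step 2 — compute geometric multiplicities via the rank-nullity identity g(λ) = n − rank(A − λI):
  rank(A − (-3)·I) = 2, so dim ker(A − (-3)·I) = n − 2 = 1

Summary:
  λ = -3: algebraic multiplicity = 3, geometric multiplicity = 1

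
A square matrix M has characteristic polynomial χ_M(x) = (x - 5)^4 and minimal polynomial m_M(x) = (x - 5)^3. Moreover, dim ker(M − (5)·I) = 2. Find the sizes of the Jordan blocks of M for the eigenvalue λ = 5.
Block sizes for λ = 5: [3, 1]

Step 1 — from the characteristic polynomial, algebraic multiplicity of λ = 5 is 4. From dim ker(M − (5)·I) = 2, there are exactly 2 Jordan blocks for λ = 5.
Step 2 — from the minimal polynomial, the factor (x − 5)^3 tells us the largest block for λ = 5 has size 3.
Step 3 — with total size 4, 2 blocks, and largest block 3, the block sizes (in nonincreasing order) are [3, 1].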